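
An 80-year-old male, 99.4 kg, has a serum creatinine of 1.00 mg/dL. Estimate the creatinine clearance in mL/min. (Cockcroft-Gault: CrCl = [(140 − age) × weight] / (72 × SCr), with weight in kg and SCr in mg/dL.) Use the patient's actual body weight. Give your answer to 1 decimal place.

CrCl = (140 − 80) × 99.4 / (72 × 1) = 5964.0 / 72.00 ≈ 82.8 mL/min

82.8 mL/min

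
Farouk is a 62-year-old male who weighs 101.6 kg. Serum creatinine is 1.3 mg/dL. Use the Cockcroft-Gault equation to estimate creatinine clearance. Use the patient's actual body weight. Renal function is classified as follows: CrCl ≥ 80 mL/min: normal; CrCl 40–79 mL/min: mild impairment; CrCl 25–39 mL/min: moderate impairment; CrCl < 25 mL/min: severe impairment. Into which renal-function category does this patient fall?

normal

CrCl = (140 − 62) × 101.6 / (72 × 1.3) = 7924.8 / 93.60 ≈ 84.7 mL/min
85 mL/min falls in the 'normal' range.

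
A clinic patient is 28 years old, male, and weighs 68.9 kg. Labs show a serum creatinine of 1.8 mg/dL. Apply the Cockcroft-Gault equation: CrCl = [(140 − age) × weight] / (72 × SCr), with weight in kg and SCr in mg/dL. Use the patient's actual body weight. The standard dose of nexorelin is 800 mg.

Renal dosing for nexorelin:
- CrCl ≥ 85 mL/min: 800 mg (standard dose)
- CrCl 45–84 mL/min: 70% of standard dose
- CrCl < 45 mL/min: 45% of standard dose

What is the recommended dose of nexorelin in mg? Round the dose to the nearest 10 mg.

CrCl = (140 − 28) × 68.9 / (72 × 1.8) = 7716.8 / 129.60 ≈ 59.5 mL/min
CrCl ≈ 60 mL/min → bracket 45–84 mL/min.
70% of 800 mg = 560 mg

560 mg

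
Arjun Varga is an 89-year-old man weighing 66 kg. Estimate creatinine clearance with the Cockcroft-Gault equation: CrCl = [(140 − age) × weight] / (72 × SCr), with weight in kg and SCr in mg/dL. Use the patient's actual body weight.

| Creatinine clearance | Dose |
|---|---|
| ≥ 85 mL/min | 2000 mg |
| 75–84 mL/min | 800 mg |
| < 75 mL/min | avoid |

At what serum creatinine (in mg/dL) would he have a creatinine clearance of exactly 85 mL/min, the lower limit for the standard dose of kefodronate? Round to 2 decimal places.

Standard dose requires CrCl ≥ 85 mL/min.
Set (140 − 89) × 66 / (72 × SCr) = 85
SCr = (140 − 89) × 66 / (72 × 85) = 0.550 mg/dL

0.55 mg/dL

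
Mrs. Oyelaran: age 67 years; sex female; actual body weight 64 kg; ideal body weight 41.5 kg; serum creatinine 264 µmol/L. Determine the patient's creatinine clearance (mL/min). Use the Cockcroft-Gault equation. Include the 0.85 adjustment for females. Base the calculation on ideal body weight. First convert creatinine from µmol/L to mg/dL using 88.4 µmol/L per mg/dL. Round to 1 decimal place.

SCr = 264 / 88.4 = 2.986 mg/dL
CrCl = (140 − 67) × 41.5 / (72 × 2.986) × 0.85 = 3029.5 / 214.99 × 0.85 ≈ 12.0 mL/min

12.0 mL/min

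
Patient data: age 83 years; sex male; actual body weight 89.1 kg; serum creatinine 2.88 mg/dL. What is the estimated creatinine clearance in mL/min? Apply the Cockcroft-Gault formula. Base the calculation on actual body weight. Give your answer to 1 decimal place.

CrCl = (140 − 83) × 89.1 / (72 × 2.88) = 5078.7 / 207.36 ≈ 24.5 mL/min

24.5 mL/min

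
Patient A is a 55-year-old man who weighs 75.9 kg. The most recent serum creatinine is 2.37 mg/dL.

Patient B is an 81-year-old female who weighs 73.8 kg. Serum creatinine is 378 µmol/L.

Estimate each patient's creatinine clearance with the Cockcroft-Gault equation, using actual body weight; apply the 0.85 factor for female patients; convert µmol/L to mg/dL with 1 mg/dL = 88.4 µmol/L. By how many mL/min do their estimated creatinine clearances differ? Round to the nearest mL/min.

26 mL/min

Patient A: CrCl = (140 − 55) × 75.9 / (72 × 2.37) = 6451.5 / 170.64 ≈ 37.8 mL/min
Patient B: SCr = 378 / 88.4 = 4.276 mg/dL
Patient B: CrCl = (140 − 81) × 73.8 / (72 × 4.276) × 0.85 = 4354.2 / 307.87 × 0.85 ≈ 12.0 mL/min
|37.8 − 12.0| = 25.8 mL/min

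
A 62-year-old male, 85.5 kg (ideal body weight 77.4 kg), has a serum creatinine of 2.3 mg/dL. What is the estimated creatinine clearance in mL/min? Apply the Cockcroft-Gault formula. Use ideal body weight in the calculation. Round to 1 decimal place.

CrCl = (140 − 62) × 77.4 / (72 × 2.3) = 6037.2 / 165.60 ≈ 36.5 mL/min

36.5 mL/min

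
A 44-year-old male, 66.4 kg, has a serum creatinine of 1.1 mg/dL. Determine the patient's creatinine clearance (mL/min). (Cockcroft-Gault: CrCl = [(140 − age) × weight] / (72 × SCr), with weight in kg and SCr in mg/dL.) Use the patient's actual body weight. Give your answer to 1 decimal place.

CrCl = (140 − 44) × 66.4 / (72 × 1.1) = 6374.4 / 79.20 ≈ 80.5 mL/min

80.5 mL/min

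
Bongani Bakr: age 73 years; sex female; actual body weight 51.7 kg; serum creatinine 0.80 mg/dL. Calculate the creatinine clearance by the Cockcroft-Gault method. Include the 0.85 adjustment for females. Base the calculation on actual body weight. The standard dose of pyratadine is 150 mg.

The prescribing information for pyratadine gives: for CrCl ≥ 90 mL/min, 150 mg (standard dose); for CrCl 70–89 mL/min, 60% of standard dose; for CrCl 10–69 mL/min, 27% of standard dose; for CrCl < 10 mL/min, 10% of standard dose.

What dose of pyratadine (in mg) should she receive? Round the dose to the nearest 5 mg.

40 mg

CrCl = (140 − 73) × 51.7 / (72 × 0.8) × 0.85 = 3463.9 / 57.60 × 0.85 ≈ 51.1 mL/min
CrCl ≈ 51 mL/min → bracket 10–69 mL/min.
27% of 150 mg = 40.5 mg → 40 mg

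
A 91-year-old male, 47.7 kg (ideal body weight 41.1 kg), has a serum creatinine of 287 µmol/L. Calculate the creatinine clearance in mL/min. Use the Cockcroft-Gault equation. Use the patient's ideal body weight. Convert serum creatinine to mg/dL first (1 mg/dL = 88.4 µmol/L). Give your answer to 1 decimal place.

8.6 mL/min

SCr = 287 / 88.4 = 3.247 mg/dL
CrCl = (140 − 91) × 41.1 / (72 × 3.247) = 2013.9 / 233.78 ≈ 8.6 mL/min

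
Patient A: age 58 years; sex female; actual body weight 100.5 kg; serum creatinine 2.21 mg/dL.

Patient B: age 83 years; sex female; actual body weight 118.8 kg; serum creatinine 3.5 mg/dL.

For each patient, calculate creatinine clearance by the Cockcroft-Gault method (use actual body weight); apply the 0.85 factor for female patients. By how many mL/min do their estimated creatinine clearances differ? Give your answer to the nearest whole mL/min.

21 mL/min

Patient A: CrCl = (140 − 58) × 100.5 / (72 × 2.21) × 0.85 = 8241.0 / 159.12 × 0.85 ≈ 44.0 mL/min
Patient B: CrCl = (140 − 83) × 118.8 / (72 × 3.5) × 0.85 = 6771.6 / 252.00 × 0.85 ≈ 22.8 mL/min
|44.0 − 22.8| = 21.2 mL/min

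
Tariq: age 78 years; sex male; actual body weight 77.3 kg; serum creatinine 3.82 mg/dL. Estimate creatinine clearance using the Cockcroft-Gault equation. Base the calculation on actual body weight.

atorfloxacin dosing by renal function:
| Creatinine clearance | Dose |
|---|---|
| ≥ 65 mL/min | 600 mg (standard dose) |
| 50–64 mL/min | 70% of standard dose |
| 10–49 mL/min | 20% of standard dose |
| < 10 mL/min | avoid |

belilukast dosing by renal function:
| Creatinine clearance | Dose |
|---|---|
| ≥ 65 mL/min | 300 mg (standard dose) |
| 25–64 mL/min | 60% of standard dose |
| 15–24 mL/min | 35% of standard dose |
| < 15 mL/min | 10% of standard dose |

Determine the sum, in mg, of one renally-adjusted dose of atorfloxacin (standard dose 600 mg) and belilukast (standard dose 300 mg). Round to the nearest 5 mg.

CrCl = (140 − 78) × 77.3 / (72 × 3.82) = 4792.6 / 275.04 ≈ 17.4 mL/min
CrCl ≈ 17 mL/min.
atorfloxacin: 10–49 mL/min → 20% of 600 mg = 120 mg.
belilukast: 15–24 mL/min → 35% of 300 mg = 105 mg.
Total = 120 + 105 = 225 mg.

225 mg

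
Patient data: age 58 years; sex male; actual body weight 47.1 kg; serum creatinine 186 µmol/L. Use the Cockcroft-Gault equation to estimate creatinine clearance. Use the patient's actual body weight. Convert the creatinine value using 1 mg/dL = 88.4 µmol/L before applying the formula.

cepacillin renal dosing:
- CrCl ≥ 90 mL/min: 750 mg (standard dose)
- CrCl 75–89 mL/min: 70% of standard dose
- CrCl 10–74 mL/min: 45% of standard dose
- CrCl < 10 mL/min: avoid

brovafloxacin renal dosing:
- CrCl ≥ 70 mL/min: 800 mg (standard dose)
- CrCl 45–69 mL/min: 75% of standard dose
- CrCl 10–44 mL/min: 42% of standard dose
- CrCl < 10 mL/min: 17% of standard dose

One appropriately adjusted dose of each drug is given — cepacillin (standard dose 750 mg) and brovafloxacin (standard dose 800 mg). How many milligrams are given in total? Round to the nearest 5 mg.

SCr = 186 / 88.4 = 2.104 mg/dL
CrCl = (140 − 58) × 47.1 / (72 × 2.104) = 3862.2 / 151.49 ≈ 25.5 mL/min
CrCl ≈ 25 mL/min.
cepacillin: 10–74 mL/min → 45% of 750 mg = 337.5 mg.
brovafloxacin: 10–44 mL/min → 42% of 800 mg = 336 mg.
Total = 337.5 + 336 = 673.5 mg.

675 mg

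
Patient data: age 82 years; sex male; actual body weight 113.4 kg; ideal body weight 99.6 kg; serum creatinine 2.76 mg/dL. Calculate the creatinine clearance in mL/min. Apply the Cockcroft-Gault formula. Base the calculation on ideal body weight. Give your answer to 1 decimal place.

CrCl = (140 − 82) × 99.6 / (72 × 2.76) = 5776.8 / 198.72 ≈ 29.1 mL/min

29.1 mL/min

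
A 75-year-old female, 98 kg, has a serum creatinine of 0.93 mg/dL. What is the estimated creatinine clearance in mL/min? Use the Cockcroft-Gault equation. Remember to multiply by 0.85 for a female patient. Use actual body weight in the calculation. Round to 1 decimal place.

CrCl = (140 − 75) × 98 / (72 × 0.93) × 0.85 = 6370.0 / 66.96 × 0.85 ≈ 80.9 mL/min

80.9 mL/min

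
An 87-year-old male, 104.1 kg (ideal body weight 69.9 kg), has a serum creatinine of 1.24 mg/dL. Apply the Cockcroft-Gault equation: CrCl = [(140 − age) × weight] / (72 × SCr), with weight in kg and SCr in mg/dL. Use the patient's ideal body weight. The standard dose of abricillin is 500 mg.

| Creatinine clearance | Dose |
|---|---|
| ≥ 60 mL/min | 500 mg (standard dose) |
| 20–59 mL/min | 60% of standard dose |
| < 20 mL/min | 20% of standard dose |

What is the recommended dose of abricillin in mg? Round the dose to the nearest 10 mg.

300 mg

CrCl = (140 − 87) × 69.9 / (72 × 1.24) = 3704.7 / 89.28 ≈ 41.5 mL/min
CrCl ≈ 41 mL/min → bracket 20–59 mL/min.
60% of 500 mg = 300 mg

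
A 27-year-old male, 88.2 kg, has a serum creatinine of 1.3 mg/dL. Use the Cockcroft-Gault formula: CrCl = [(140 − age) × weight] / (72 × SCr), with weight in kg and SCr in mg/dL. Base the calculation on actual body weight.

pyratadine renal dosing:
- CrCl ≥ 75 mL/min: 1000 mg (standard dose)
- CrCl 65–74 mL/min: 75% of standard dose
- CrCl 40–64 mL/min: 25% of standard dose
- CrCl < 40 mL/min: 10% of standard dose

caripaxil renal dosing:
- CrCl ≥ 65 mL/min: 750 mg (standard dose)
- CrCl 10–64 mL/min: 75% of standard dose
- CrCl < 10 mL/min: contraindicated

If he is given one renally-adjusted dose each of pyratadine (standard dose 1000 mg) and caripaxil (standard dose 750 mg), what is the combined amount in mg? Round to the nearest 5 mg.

CrCl = (140 − 27) × 88.2 / (72 × 1.3) = 9966.6 / 93.60 ≈ 106.5 mL/min
CrCl ≈ 106 mL/min.
pyratadine: ≥ 75 mL/min → 100% of 1000 mg = 1000 mg.
caripaxil: ≥ 65 mL/min → 100% of 750 mg = 750 mg.
Total = 1000 + 750 = 1750 mg.

1750 mg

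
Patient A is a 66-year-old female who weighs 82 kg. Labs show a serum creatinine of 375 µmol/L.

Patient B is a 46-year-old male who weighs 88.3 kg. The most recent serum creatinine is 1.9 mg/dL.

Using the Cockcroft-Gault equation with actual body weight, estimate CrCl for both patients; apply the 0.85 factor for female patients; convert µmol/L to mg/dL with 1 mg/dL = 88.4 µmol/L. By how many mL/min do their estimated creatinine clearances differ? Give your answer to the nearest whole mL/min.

44 mL/min

Patient A: SCr = 375 / 88.4 = 4.242 mg/dL
Patient A: CrCl = (140 − 66) × 82 / (72 × 4.242) × 0.85 = 6068.0 / 305.42 × 0.85 ≈ 16.9 mL/min
Patient B: CrCl = (140 − 46) × 88.3 / (72 × 1.9) = 8300.2 / 136.80 ≈ 60.7 mL/min
|16.9 − 60.7| = 43.8 mL/min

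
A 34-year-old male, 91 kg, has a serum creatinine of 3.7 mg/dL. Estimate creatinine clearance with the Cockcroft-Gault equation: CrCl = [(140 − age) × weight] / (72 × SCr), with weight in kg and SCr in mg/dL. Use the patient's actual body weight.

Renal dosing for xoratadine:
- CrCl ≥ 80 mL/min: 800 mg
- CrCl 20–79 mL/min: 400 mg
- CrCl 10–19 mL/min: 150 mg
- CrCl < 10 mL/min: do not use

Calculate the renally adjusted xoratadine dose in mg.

CrCl = (140 − 34) × 91 / (72 × 3.7) = 9646.0 / 266.40 ≈ 36.2 mL/min
CrCl ≈ 36 mL/min → bracket 20–79 mL/min.
Dose for this bracket: 400 mg.

400 mg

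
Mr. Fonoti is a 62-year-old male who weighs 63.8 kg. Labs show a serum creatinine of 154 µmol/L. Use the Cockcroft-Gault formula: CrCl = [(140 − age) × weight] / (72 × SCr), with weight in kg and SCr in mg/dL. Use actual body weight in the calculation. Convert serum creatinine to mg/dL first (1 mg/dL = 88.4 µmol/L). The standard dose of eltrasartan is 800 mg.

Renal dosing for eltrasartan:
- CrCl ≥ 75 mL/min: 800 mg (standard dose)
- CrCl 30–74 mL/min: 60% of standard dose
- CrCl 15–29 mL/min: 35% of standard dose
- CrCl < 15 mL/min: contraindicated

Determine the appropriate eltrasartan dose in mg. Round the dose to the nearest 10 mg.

SCr = 154 / 88.4 = 1.742 mg/dL
CrCl = (140 − 62) × 63.8 / (72 × 1.742) = 4976.4 / 125.42 ≈ 39.7 mL/min
CrCl ≈ 40 mL/min → bracket 30–74 mL/min.
60% of 800 mg = 480 mg

480 mg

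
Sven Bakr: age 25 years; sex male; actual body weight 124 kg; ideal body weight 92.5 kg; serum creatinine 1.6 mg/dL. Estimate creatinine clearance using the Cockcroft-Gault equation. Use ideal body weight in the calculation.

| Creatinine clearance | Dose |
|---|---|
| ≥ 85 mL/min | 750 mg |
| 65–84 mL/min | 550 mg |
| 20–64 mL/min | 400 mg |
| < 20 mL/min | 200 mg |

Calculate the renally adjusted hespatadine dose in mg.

750 mg

CrCl = (140 − 25) × 92.5 / (72 × 1.6) = 10637.5 / 115.20 ≈ 92.3 mL/min
CrCl ≈ 92 mL/min → bracket ≥ 85 mL/min.
Dose for this bracket: 750 mg.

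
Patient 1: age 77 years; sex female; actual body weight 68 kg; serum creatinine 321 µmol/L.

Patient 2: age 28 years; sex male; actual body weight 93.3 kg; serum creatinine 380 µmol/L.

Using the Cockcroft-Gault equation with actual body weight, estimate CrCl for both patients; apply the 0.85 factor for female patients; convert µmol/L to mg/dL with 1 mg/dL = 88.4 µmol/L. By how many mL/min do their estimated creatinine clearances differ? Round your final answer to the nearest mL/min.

20 mL/min

Patient 1: SCr = 321 / 88.4 = 3.631 mg/dL
Patient 1: CrCl = (140 − 77) × 68 / (72 × 3.631) × 0.85 = 4284.0 / 261.43 × 0.85 ≈ 13.9 mL/min
Patient 2: SCr = 380 / 88.4 = 4.299 mg/dL
Patient 2: CrCl = (140 − 28) × 93.3 / (72 × 4.299) = 10449.6 / 309.53 ≈ 33.8 mL/min
|13.9 − 33.8| = 19.9 mL/min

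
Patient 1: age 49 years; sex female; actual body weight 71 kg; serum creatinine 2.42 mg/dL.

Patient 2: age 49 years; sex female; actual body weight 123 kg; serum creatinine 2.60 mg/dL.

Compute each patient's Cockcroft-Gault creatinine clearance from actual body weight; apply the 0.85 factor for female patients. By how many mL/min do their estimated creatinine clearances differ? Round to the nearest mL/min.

Patient 1: CrCl = (140 − 49) × 71 / (72 × 2.42) × 0.85 = 6461.0 / 174.24 × 0.85 ≈ 31.5 mL/min
Patient 2: CrCl = (140 − 49) × 123 / (72 × 2.6) × 0.85 = 11193.0 / 187.20 × 0.85 ≈ 50.8 mL/min
|31.5 − 50.8| = 19.3 mL/min

19 mL/min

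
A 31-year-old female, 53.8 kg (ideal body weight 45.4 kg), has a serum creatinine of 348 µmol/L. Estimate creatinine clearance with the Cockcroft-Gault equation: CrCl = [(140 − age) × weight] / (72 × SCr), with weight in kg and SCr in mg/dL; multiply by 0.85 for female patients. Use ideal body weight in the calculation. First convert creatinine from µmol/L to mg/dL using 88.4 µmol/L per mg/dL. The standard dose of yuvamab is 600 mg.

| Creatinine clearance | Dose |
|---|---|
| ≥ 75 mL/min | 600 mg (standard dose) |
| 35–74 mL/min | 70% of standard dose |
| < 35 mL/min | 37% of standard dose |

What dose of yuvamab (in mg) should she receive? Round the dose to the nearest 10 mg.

220 mg

SCr = 348 / 88.4 = 3.937 mg/dL
CrCl = (140 − 31) × 45.4 / (72 × 3.937) × 0.85 = 4948.6 / 283.46 × 0.85 ≈ 14.8 mL/min
CrCl ≈ 15 mL/min → bracket < 35 mL/min.
37% of 600 mg = 222 mg → 220 mg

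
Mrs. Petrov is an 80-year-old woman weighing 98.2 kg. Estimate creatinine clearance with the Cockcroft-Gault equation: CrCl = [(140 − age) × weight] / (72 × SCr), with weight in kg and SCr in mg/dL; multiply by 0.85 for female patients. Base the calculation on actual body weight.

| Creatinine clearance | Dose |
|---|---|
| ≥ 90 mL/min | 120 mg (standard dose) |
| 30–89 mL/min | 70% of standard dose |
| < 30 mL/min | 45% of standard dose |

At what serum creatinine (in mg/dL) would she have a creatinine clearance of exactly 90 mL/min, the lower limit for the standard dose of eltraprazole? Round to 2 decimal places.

0.77 mg/dL

Standard dose requires CrCl ≥ 90 mL/min.
Set (140 − 80) × 98.2 × 0.85 / (72 × SCr) = 90
SCr = (140 − 80) × 98.2 × 0.85 / (72 × 90) = 0.773 mg/dL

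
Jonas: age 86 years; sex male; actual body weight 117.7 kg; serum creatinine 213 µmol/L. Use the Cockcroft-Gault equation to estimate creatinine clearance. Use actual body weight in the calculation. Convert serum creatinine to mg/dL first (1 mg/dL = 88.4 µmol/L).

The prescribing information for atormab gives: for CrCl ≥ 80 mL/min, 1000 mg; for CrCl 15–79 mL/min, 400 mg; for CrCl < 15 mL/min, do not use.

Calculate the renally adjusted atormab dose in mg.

SCr = 213 / 88.4 = 2.41 mg/dL
CrCl = (140 − 86) × 117.7 / (72 × 2.41) = 6355.8 / 173.52 ≈ 36.6 mL/min
CrCl ≈ 37 mL/min → bracket 15–79 mL/min.
Dose for this bracket: 400 mg.

400 mg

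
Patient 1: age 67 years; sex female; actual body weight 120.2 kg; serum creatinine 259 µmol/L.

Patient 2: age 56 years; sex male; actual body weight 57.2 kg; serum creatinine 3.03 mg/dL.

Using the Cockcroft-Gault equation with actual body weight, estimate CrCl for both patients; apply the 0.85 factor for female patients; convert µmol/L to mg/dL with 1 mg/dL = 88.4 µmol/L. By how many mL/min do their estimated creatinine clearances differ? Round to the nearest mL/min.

13 mL/min

Patient 1: SCr = 259 / 88.4 = 2.93 mg/dL
Patient 1: CrCl = (140 − 67) × 120.2 / (72 × 2.93) × 0.85 = 8774.6 / 210.96 × 0.85 ≈ 35.4 mL/min
Patient 2: CrCl = (140 − 56) × 57.2 / (72 × 3.03) = 4804.8 / 218.16 ≈ 22.0 mL/min
|35.4 − 22.0| = 13.4 mL/min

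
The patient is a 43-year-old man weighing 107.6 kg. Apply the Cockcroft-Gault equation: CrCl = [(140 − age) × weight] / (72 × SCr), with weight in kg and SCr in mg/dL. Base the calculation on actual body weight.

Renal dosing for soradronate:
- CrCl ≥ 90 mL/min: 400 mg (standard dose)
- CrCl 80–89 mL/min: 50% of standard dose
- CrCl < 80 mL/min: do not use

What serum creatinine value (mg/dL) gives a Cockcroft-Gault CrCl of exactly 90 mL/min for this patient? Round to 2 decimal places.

Standard dose requires CrCl ≥ 90 mL/min.
Set (140 − 43) × 107.6 / (72 × SCr) = 90
SCr = (140 − 43) × 107.6 / (72 × 90) = 1.611 mg/dL

1.61 mg/dL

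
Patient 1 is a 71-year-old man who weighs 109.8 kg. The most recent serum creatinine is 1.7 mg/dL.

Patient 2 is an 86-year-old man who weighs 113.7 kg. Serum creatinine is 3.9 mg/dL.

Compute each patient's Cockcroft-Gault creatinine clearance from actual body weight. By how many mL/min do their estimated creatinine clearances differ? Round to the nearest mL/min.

40 mL/min

Patient 1: CrCl = (140 − 71) × 109.8 / (72 × 1.7) = 7576.2 / 122.40 ≈ 61.9 mL/min
Patient 2: CrCl = (140 − 86) × 113.7 / (72 × 3.9) = 6139.8 / 280.80 ≈ 21.9 mL/min
|61.9 − 21.9| = 40.0 mL/min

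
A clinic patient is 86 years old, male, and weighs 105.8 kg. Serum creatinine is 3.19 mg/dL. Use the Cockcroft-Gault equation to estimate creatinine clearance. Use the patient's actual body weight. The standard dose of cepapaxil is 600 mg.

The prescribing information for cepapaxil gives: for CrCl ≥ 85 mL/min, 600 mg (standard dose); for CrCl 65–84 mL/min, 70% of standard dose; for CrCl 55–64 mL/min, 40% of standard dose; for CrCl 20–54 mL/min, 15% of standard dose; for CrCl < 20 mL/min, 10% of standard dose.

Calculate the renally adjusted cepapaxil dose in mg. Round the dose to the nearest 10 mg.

CrCl = (140 − 86) × 105.8 / (72 × 3.19) = 5713.2 / 229.68 ≈ 24.9 mL/min
CrCl ≈ 25 mL/min → bracket 20–54 mL/min.
15% of 600 mg = 90 mg

90 mg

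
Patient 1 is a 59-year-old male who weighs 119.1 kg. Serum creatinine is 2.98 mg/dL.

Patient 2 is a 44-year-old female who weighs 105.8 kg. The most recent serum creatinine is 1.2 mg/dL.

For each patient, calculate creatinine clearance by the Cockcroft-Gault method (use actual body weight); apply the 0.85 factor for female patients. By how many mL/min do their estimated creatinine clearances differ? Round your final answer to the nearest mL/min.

Patient 1: CrCl = (140 − 59) × 119.1 / (72 × 2.98) = 9647.1 / 214.56 ≈ 45.0 mL/min
Patient 2: CrCl = (140 − 44) × 105.8 / (72 × 1.2) × 0.85 = 10156.8 / 86.40 × 0.85 ≈ 99.9 mL/min
|45.0 − 99.9| = 54.9 mL/min

55 mL/min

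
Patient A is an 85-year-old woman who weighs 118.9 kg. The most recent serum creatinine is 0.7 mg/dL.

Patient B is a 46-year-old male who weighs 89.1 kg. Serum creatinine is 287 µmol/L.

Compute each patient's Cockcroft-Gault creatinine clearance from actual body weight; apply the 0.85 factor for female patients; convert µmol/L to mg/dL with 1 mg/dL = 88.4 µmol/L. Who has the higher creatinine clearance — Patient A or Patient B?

Patient A

Patient A: CrCl = (140 − 85) × 118.9 / (72 × 0.7) × 0.85 = 6539.5 / 50.40 × 0.85 ≈ 110.3 mL/min
Patient B: SCr = 287 / 88.4 = 3.247 mg/dL
Patient B: CrCl = (140 − 46) × 89.1 / (72 × 3.247) = 8375.4 / 233.78 ≈ 35.8 mL/min
110.3 vs 35.8 mL/min → Patient A is higher.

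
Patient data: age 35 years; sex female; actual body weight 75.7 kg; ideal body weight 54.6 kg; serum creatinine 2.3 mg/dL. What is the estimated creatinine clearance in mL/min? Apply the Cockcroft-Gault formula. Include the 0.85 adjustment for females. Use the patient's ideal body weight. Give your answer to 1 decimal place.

CrCl = (140 − 35) × 54.6 / (72 × 2.3) × 0.85 = 5733.0 / 165.60 × 0.85 ≈ 29.4 mL/min

29.4 mL/min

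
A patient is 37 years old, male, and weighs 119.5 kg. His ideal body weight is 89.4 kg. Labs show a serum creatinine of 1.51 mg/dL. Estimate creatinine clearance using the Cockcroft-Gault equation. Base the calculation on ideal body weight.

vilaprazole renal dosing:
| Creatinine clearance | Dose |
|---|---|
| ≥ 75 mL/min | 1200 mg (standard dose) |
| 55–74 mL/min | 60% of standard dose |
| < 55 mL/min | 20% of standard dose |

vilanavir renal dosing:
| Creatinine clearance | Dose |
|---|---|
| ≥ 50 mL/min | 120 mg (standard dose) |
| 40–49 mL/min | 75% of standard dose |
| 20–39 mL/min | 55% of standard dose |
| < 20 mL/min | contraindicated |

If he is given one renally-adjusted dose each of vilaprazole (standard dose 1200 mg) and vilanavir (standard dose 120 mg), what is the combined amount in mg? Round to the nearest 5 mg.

CrCl = (140 − 37) × 89.4 / (72 × 1.51) = 9208.2 / 108.72 ≈ 84.7 mL/min
CrCl ≈ 85 mL/min.
vilaprazole: ≥ 75 mL/min → 100% of 1200 mg = 1200 mg.
vilanavir: ≥ 50 mL/min → 100% of 120 mg = 120 mg.
Total = 1200 + 120 = 1320 mg.

1320 mg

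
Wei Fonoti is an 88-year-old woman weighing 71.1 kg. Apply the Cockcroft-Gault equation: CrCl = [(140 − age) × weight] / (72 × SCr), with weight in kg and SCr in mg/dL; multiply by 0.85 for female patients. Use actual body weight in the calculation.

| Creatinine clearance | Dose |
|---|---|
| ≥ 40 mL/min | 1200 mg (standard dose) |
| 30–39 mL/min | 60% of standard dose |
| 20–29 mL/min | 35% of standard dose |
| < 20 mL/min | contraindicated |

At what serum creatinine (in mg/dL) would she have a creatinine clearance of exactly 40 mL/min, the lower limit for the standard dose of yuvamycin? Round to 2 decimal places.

Standard dose requires CrCl ≥ 40 mL/min.
Set (140 − 88) × 71.1 × 0.85 / (72 × SCr) = 40
SCr = (140 − 88) × 71.1 × 0.85 / (72 × 40) = 1.091 mg/dL

1.09 mg/dL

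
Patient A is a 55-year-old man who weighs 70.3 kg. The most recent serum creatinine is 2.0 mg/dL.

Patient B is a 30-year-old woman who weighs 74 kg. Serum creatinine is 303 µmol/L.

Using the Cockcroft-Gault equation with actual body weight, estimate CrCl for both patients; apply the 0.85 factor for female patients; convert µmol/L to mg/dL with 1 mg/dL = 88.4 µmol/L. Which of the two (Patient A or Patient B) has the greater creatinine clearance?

Patient A

Patient A: CrCl = (140 − 55) × 70.3 / (72 × 2) = 5975.5 / 144.00 ≈ 41.5 mL/min
Patient B: SCr = 303 / 88.4 = 3.428 mg/dL
Patient B: CrCl = (140 − 30) × 74 / (72 × 3.428) × 0.85 = 8140.0 / 246.82 × 0.85 ≈ 28.0 mL/min
41.5 vs 28.0 mL/min → Patient A is higher.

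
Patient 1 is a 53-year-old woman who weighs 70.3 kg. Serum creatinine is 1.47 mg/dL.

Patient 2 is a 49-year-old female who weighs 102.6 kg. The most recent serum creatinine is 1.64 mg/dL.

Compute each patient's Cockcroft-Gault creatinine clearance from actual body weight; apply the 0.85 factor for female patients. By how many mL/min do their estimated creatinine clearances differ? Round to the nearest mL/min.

18 mL/min

Patient 1: CrCl = (140 − 53) × 70.3 / (72 × 1.47) × 0.85 = 6116.1 / 105.84 × 0.85 ≈ 49.1 mL/min
Patient 2: CrCl = (140 − 49) × 102.6 / (72 × 1.64) × 0.85 = 9336.6 / 118.08 × 0.85 ≈ 67.2 mL/min
|49.1 − 67.2| = 18.1 mL/min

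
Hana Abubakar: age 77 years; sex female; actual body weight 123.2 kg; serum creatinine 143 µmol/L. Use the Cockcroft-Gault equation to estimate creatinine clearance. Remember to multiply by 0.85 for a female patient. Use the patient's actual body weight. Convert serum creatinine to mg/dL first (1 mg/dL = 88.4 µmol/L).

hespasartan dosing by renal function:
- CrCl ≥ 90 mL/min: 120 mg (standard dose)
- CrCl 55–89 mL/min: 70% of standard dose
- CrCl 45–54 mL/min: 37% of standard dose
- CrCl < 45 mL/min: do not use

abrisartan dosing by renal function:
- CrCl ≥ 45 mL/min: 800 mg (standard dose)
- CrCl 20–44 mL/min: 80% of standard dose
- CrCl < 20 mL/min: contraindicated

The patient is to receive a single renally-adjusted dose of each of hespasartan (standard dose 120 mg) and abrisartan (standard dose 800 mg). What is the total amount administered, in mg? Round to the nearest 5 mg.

SCr = 143 / 88.4 = 1.618 mg/dL
CrCl = (140 − 77) × 123.2 / (72 × 1.618) × 0.85 = 7761.6 / 116.50 × 0.85 ≈ 56.6 mL/min
CrCl ≈ 57 mL/min.
hespasartan: 55–89 mL/min → 70% of 120 mg = 84 mg.
abrisartan: ≥ 45 mL/min → 100% of 800 mg = 800 mg.
Total = 84 + 800 = 884 mg.

885 mg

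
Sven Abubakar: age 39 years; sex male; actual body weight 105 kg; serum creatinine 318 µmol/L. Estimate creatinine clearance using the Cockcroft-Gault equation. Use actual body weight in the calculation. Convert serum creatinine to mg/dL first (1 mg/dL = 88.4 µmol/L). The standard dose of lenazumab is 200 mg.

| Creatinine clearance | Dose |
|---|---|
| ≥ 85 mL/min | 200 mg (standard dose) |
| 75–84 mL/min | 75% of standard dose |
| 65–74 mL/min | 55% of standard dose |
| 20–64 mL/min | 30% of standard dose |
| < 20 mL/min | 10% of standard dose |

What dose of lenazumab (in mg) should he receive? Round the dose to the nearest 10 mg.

SCr = 318 / 88.4 = 3.597 mg/dL
CrCl = (140 − 39) × 105 / (72 × 3.597) = 10605.0 / 258.98 ≈ 40.9 mL/min
CrCl ≈ 41 mL/min → bracket 20–64 mL/min.
30% of 200 mg = 60 mg

60 mg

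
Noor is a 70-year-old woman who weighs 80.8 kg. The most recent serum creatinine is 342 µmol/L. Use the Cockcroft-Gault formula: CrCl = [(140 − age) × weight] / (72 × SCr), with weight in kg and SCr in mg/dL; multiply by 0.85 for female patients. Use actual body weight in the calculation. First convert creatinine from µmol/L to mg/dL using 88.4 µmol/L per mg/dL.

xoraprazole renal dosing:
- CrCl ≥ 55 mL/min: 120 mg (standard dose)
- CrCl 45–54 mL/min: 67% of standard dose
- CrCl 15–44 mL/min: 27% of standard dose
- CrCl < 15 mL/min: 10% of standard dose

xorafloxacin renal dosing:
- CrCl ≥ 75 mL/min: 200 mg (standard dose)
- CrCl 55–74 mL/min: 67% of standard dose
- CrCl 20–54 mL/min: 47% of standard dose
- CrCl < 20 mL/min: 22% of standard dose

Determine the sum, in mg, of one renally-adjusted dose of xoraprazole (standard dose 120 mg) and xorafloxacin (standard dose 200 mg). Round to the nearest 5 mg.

75 mg

SCr = 342 / 88.4 = 3.869 mg/dL
CrCl = (140 − 70) × 80.8 / (72 × 3.869) × 0.85 = 5656.0 / 278.57 × 0.85 ≈ 17.3 mL/min
CrCl ≈ 17 mL/min.
xoraprazole: 15–44 mL/min → 27% of 120 mg = 32.4 mg.
xorafloxacin: < 20 mL/min → 22% of 200 mg = 44 mg.
Total = 32.4 + 44 = 76.4 mg.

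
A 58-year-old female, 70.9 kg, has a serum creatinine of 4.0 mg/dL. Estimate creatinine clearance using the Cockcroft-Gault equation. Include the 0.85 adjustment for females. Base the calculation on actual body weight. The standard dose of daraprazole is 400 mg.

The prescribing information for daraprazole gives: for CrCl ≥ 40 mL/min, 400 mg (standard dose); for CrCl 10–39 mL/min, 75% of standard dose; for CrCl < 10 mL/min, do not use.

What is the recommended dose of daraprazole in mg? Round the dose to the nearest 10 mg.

CrCl = (140 − 58) × 70.9 / (72 × 4) × 0.85 = 5813.8 / 288.00 × 0.85 ≈ 17.2 mL/min
CrCl ≈ 17 mL/min → bracket 10–39 mL/min.
75% of 400 mg = 300 mg

300 mg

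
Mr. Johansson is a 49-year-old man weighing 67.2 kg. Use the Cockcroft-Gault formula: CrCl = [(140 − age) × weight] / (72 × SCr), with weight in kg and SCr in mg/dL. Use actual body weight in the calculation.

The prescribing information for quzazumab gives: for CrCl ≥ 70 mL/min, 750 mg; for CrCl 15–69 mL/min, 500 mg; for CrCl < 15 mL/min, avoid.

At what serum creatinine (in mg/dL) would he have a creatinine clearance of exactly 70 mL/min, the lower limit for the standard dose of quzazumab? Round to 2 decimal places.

1.21 mg/dL

Standard dose requires CrCl ≥ 70 mL/min.
Set (140 − 49) × 67.2 / (72 × SCr) = 70
SCr = (140 − 49) × 67.2 / (72 × 70) = 1.213 mg/dL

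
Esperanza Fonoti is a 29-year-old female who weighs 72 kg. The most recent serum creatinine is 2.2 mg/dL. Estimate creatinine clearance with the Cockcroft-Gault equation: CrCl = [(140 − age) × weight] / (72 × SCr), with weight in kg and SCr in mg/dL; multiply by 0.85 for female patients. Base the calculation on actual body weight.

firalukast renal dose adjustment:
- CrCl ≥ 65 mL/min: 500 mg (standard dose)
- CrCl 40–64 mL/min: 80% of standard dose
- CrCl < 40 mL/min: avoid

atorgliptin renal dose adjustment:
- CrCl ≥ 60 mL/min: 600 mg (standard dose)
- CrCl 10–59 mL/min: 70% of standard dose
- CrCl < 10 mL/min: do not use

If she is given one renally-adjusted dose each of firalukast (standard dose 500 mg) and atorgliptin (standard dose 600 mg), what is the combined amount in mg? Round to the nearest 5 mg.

820 mg

CrCl = (140 − 29) × 72 / (72 × 2.2) × 0.85 = 7992.0 / 158.40 × 0.85 ≈ 42.9 mL/min
CrCl ≈ 43 mL/min.
firalukast: 40–64 mL/min → 80% of 500 mg = 400 mg.
atorgliptin: 10–59 mL/min → 70% of 600 mg = 420 mg.
Total = 400 + 420 = 820 mg.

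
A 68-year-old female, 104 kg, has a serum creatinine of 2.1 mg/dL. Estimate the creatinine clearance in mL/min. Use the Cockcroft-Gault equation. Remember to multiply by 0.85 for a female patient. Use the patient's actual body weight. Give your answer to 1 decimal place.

CrCl = (140 − 68) × 104 / (72 × 2.1) × 0.85 = 7488.0 / 151.20 × 0.85 ≈ 42.1 mL/min

42.1 mL/min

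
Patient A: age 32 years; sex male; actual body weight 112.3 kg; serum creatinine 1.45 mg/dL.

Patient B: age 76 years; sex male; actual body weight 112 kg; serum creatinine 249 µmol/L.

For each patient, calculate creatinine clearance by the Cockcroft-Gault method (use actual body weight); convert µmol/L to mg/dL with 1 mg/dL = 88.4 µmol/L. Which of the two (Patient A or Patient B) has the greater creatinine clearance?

Patient A

Patient A: CrCl = (140 − 32) × 112.3 / (72 × 1.45) = 12128.4 / 104.40 ≈ 116.2 mL/min
Patient B: SCr = 249 / 88.4 = 2.817 mg/dL
Patient B: CrCl = (140 − 76) × 112 / (72 × 2.817) = 7168.0 / 202.82 ≈ 35.3 mL/min
116.2 vs 35.3 mL/min → Patient A is higher.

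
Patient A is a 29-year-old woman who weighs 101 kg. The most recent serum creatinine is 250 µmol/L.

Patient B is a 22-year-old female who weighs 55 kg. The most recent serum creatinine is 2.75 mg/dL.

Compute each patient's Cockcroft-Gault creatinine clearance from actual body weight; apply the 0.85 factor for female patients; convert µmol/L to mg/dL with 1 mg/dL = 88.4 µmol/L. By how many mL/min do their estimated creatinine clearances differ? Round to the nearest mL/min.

Patient A: SCr = 250 / 88.4 = 2.828 mg/dL
Patient A: CrCl = (140 − 29) × 101 / (72 × 2.828) × 0.85 = 11211.0 / 203.62 × 0.85 ≈ 46.8 mL/min
Patient B: CrCl = (140 − 22) × 55 / (72 × 2.75) × 0.85 = 6490.0 / 198.00 × 0.85 ≈ 27.9 mL/min
|46.8 − 27.9| = 18.9 mL/min

19 mL/min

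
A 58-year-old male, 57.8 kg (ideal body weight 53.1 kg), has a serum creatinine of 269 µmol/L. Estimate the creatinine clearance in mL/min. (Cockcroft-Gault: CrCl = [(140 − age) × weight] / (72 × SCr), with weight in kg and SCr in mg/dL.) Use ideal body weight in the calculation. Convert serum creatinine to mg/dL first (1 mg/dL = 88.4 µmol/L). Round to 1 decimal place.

SCr = 269 / 88.4 = 3.043 mg/dL
CrCl = (140 − 58) × 53.1 / (72 × 3.043) = 4354.2 / 219.10 ≈ 19.9 mL/min

19.9 mL/min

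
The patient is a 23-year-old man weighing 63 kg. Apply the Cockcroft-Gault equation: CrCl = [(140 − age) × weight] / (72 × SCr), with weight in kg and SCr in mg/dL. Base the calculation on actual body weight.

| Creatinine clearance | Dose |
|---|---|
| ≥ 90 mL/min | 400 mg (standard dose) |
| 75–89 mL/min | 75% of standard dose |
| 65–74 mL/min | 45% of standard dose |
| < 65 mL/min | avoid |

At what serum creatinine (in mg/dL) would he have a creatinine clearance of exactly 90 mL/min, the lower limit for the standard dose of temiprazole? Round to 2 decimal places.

1.14 mg/dL

Standard dose requires CrCl ≥ 90 mL/min.
Set (140 − 23) × 63 / (72 × SCr) = 90
SCr = (140 − 23) × 63 / (72 × 90) = 1.137 mg/dL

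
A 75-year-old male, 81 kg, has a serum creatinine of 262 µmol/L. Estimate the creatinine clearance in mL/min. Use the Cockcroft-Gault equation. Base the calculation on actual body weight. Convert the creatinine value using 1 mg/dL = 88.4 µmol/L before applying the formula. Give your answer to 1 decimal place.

SCr = 262 / 88.4 = 2.964 mg/dL
CrCl = (140 − 75) × 81 / (72 × 2.964) = 5265.0 / 213.41 ≈ 24.7 mL/min

24.7 mL/min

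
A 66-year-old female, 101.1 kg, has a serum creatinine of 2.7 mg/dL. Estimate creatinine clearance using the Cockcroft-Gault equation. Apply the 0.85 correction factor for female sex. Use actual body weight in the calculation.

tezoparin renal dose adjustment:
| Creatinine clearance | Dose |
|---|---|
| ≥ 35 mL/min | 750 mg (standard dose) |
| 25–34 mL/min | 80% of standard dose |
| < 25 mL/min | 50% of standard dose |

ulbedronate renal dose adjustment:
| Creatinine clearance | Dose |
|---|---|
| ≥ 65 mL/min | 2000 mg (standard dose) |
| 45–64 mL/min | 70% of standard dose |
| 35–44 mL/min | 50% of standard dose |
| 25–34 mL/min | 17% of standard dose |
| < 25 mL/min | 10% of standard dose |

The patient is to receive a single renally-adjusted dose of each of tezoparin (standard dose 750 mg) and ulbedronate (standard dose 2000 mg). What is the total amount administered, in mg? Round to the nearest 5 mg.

940 mg

CrCl = (140 − 66) × 101.1 / (72 × 2.7) × 0.85 = 7481.4 / 194.40 × 0.85 ≈ 32.7 mL/min
CrCl ≈ 33 mL/min.
tezoparin: 25–34 mL/min → 80% of 750 mg = 600 mg.
ulbedronate: 25–34 mL/min → 17% of 2000 mg = 340 mg.
Total = 600 + 340 = 940 mg.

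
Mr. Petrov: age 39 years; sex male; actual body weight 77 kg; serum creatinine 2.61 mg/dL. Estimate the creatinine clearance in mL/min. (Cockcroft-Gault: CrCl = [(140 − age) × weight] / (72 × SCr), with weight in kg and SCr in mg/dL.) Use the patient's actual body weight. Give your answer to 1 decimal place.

41.4 mL/min

CrCl = (140 − 39) × 77 / (72 × 2.61) = 7777.0 / 187.92 ≈ 41.4 mL/min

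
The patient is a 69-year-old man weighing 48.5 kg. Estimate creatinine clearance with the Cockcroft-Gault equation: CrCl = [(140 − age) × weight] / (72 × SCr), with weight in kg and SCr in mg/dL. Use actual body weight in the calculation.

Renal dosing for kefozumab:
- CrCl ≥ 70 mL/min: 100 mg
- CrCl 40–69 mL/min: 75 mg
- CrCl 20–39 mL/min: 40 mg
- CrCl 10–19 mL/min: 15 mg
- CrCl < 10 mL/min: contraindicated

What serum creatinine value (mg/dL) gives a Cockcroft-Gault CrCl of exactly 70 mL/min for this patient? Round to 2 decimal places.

Standard dose requires CrCl ≥ 70 mL/min.
Set (140 − 69) × 48.5 / (72 × SCr) = 70
SCr = (140 − 69) × 48.5 / (72 × 70) = 0.683 mg/dL

0.68 mg/dL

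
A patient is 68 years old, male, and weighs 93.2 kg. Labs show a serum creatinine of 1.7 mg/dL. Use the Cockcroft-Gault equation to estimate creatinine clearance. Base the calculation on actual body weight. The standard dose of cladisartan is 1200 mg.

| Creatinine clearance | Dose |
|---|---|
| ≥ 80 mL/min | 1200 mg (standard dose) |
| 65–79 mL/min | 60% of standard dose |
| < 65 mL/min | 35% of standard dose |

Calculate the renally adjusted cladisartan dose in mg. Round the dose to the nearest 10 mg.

CrCl = (140 − 68) × 93.2 / (72 × 1.7) = 6710.4 / 122.40 ≈ 54.8 mL/min
CrCl ≈ 55 mL/min → bracket < 65 mL/min.
35% of 1200 mg = 420 mg

420 mg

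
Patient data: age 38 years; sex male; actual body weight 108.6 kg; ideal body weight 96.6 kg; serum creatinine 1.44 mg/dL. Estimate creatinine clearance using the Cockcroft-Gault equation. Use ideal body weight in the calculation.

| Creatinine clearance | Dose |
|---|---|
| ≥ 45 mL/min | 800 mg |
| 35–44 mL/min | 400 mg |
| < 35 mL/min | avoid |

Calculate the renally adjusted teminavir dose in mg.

800 mg

CrCl = (140 − 38) × 96.6 / (72 × 1.44) = 9853.2 / 103.68 ≈ 95.0 mL/min
CrCl ≈ 95 mL/min → bracket ≥ 45 mL/min.
Dose for this bracket: 800 mg.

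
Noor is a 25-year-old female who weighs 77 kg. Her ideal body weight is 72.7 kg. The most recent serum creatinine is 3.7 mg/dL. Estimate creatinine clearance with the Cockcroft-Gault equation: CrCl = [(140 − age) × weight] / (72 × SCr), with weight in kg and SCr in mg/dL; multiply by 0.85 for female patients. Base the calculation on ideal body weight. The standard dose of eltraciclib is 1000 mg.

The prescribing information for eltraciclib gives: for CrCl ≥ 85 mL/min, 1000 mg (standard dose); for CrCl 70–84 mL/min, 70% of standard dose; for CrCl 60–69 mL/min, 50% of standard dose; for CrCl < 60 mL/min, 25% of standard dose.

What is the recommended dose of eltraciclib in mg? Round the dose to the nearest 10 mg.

CrCl = (140 − 25) × 72.7 / (72 × 3.7) × 0.85 = 8360.5 / 266.40 × 0.85 ≈ 26.7 mL/min
CrCl ≈ 27 mL/min → bracket < 60 mL/min.
25% of 1000 mg = 250 mg

250 mg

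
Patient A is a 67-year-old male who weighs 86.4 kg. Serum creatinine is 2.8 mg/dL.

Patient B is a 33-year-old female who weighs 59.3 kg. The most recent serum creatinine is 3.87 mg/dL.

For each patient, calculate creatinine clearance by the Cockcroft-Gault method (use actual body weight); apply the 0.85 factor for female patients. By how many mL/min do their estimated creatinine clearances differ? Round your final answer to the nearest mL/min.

Patient A: CrCl = (140 − 67) × 86.4 / (72 × 2.8) = 6307.2 / 201.60 ≈ 31.3 mL/min
Patient B: CrCl = (140 − 33) × 59.3 / (72 × 3.87) × 0.85 = 6345.1 / 278.64 × 0.85 ≈ 19.4 mL/min
|31.3 − 19.4| = 11.9 mL/min

12 mL/min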